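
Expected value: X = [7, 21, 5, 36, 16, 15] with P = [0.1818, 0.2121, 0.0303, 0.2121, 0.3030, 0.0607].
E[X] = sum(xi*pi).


E[X] = 7*0.1818 + 21*0.2121 + 5*0.0303 + 36*0.2121 + 16*0.3030 + 15*0.0607
= 1.2726 + 4.4541 + 0.1515 + 7.6356 + 4.8480 + 0.9105
= 19.2723

E[X] = 19.2723


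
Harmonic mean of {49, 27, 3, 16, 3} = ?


Sum of reciprocals = 1/49 + 1/27 + 1/3 + 1/16 + 1/3 = 0.786612
HM = 5/0.786612 = 6.3564

HM = 6.3564


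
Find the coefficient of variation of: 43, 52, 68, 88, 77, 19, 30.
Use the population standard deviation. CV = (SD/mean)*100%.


Mean = 53.8571
SD = 23.3203
CV = (23.3203/53.8571)*100 = 43.3003%

CV = 43.3003%


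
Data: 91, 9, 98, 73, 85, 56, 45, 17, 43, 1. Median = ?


Sorted: 1, 9, 17, 43, 45, 56, 73, 85, 91, 98
n = 10 (even)
Middle values: 45 and 56
Median = (45+56)/2 = 50.5000

Median = 50.5000


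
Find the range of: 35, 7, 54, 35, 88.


Max = 88, Min = 7
Range = 88 - 7 = 81

Range = 81


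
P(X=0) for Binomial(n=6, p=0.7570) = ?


C(6,0) = 1
p^0 = 1.000000
(1-p)^6 = 0.000206
P = 1 * 1.000000 * 0.000206 = 0.0002

P(X=0) = 0.0002


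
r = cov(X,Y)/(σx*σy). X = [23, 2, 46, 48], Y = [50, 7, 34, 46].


Mean X = 29.7500, Mean Y = 34.2500
SD X = 18.793283, SD Y = 16.798437
Cov = 215.062500
r = 215.062500/(18.793283*16.798437) = 0.6812

r = 0.6812


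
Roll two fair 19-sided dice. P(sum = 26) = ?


Total outcomes = 19×19 = 361
Favorable (sum = 26): 13
P = 13/361 = 0.0360

P = 0.0360


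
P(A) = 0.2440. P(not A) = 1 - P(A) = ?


P(not A) = 1 - 0.2440 = 0.7560

P(not A) = 0.7560


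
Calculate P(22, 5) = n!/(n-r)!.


P(22,5) = 22!/17!
= 1124000727777607680000/355687428096000
= 3160080

P(22,5) = 3160080


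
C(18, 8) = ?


C(18,8) = 18!/(8! × 10!)
= 6402373705728000/(40320 × 3628800)
= 43758

C(18,8) = 43758


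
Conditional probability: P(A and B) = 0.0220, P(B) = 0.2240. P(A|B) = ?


P(A|B) = 0.0220/0.2240 = 0.0982

P(A|B) = 0.0982


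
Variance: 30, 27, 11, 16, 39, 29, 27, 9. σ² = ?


Mean = 23.5000
Squared deviations: 42.2500, 12.2500, 156.2500, 56.2500, 240.2500, 30.2500, 12.2500, 210.2500
Sum = 760.0000
Variance = 760.0000/8 = 95.0000

Variance = 95.0000


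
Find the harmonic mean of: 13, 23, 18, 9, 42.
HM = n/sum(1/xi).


Sum of reciprocals = 1/13 + 1/23 + 1/18 + 1/9 + 1/42 = 0.310878
HM = 5/0.310878 = 16.0835

HM = 16.0835


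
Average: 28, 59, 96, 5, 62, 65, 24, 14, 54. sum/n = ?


Sum = 28 + 59 + 96 + 5 + 62 + 65 + 24 + 14 + 54 = 407
n = 9
Mean = 407/9 = 45.2222

Mean = 45.2222


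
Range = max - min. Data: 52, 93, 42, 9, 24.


Max = 93, Min = 9
Range = 93 - 9 = 84

Range = 84


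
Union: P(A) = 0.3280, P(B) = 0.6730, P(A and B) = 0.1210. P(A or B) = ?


P(A∪B) = 0.3280 + 0.6730 - 0.1210
= 1.0010 - 0.1210
= 0.8800

P(A∪B) = 0.8800


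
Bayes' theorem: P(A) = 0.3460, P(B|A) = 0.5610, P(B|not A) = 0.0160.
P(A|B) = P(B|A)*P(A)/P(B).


P(B) = P(B|A)*P(A) + P(B|A')*P(A')
= 0.5610*0.3460 + 0.0160*0.6540
= 0.194106 + 0.010464 = 0.204570
P(A|B) = 0.194106/0.204570 = 0.9488

P(A|B) = 0.9488


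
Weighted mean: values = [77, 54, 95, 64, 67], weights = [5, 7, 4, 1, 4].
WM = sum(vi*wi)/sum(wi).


Numerator = 77*5 + 54*7 + 95*4 + 64*1 + 67*4 = 1475
Denominator = 5 + 7 + 4 + 1 + 4 = 21
WM = 1475/21 = 70.2381

WM = 70.2381


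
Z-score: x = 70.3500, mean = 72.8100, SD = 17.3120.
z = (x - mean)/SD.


z = (70.3500 - 72.8100)/17.3120
= -2.4600/17.3120
= -0.1421

z = -0.1421


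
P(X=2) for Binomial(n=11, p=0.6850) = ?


C(11,2) = 55
p^2 = 0.469225
(1-p)^9 = 3.053479e-05
P = 55 * 0.469225 * 3.053479e-05 = 0.0008

P(X=2) = 0.0008


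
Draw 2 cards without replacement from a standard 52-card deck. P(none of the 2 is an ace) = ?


P(no aces) = (48/52) × (47/51)
= 0.8507

P = 0.8507


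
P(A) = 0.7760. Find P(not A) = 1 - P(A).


P(not A) = 1 - 0.7760 = 0.2240

P(not A) = 0.2240


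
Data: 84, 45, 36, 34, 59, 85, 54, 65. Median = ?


Sorted: 34, 36, 45, 54, 59, 65, 84, 85
n = 8 (even)
Middle values: 54 and 59
Median = (54+59)/2 = 56.5000

Median = 56.5000


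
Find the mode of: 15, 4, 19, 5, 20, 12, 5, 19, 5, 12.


Frequencies: 4:1, 5:3, 12:2, 15:1, 19:2, 20:1
Max frequency = 3
Mode = 5

Mode = 5


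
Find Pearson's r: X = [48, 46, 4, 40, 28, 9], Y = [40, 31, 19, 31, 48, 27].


Mean X = 29.1667, Mean Y = 32.6667
SD X = 17.305266, SD Y = 9.249625
Cov = 88.722222
r = 88.722222/(17.305266*9.249625) = 0.5543

r = 0.5543


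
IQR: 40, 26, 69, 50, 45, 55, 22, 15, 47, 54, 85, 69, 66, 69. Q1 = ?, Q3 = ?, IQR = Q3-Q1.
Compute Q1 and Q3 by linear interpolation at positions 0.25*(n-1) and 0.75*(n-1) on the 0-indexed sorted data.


Sorted: 15, 22, 26, 40, 45, 47, 50, 54, 55, 66, 69, 69, 69, 85
Q1 (25th %ile) = 41.2500
Q3 (75th %ile) = 68.2500
IQR = 68.2500 - 41.2500 = 27.0000

IQR = 27.0000


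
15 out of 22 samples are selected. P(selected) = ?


P = 15/22 = 0.6818

P = 0.6818


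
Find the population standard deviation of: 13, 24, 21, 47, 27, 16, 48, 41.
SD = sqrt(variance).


Mean = 29.6250
Variance = 167.9844
SD = sqrt(167.9844) = 12.9609

SD = 12.9609


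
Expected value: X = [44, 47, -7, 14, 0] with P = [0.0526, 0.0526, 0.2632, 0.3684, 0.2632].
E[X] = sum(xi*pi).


E[X] = 44*0.0526 + 47*0.0526 - 7*0.2632 + 14*0.3684 + 0*0.2632
= 2.3144 + 2.4722 - 1.8424 + 5.1576 + 0
= 8.1018

E[X] = 8.1018


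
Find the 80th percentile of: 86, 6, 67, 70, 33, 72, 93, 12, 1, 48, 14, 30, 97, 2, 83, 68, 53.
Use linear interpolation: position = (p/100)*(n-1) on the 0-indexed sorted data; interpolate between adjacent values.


Sorted: 1, 2, 6, 12, 14, 30, 33, 48, 53, 67, 68, 70, 72, 83, 86, 93, 97
n = 17
Index = 80/100 * 16 = 12.8000
Lower = data[12] = 72, Upper = data[13] = 83
P80 = 72 + 0.8000*(11) = 80.8000

P80 = 80.8000


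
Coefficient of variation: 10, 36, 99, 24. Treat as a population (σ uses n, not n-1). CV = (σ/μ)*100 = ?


Mean = 42.2500
SD = 34.0322
CV = (34.0322/42.2500)*100 = 80.5495%

CV = 80.5495%


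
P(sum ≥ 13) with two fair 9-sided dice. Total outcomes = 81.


Total outcomes = 9×9 = 81
Favorable (sum ≥ 13): 21
P = 21/81 = 0.2593

P = 0.2593


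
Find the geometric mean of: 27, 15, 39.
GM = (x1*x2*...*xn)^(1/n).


Product = 27 × 15 × 39 = 15795
GM = 15795^(1/3) = 25.0903

GM = 25.0903


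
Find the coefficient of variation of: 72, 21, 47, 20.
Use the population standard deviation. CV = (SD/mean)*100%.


Mean = 40.0000
SD = 21.4126
CV = (21.4126/40.0000)*100 = 53.5315%

CV = 53.5315%


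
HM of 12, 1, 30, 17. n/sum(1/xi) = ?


Sum of reciprocals = 1/12 + 1/1 + 1/30 + 1/17 = 1.175490
HM = 4/1.175490 = 3.4028

HM = 3.4028


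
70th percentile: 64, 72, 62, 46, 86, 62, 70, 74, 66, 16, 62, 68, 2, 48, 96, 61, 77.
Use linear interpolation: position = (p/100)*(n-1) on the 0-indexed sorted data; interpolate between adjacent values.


Sorted: 2, 16, 46, 48, 61, 62, 62, 62, 64, 66, 68, 70, 72, 74, 77, 86, 96
n = 17
Index = 70/100 * 16 = 11.2000
Lower = data[11] = 70, Upper = data[12] = 72
P70 = 70 + 0.2000*(2) = 70.4000

P70 = 70.4000


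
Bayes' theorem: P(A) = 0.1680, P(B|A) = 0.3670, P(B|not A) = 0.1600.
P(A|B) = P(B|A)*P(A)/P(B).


P(B) = P(B|A)*P(A) + P(B|A')*P(A')
= 0.3670*0.1680 + 0.1600*0.8320
= 0.061656 + 0.133120 = 0.194776
P(A|B) = 0.061656/0.194776 = 0.3165

P(A|B) = 0.3165


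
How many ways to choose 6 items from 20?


C(20,6) = 20!/(6! × 14!)
= 2432902008176640000/(720 × 87178291200)
= 38760

C(20,6) = 38760


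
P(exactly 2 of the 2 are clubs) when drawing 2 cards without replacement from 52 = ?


Hypergeometric: P(X=2) = C(13,2)·C(39,0) / C(52,2)
= 78 × 1 / 1326
= 78/1326 = 0.0588

P = 0.0588


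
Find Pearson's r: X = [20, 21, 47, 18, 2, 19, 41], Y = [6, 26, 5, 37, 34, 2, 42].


Mean X = 24.0000, Mean Y = 21.7143
SD X = 14.081396, SD Y = 15.718181
Cov = -36.142857
r = -36.142857/(14.081396*15.718181) = -0.1633

r = -0.1633


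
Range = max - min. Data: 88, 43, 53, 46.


Max = 88, Min = 43
Range = 88 - 43 = 45

Range = 45


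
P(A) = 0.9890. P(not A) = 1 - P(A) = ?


P(not A) = 1 - 0.9890 = 0.0110

P(not A) = 0.0110


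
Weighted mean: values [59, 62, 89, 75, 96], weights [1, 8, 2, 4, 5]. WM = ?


Numerator = 59*1 + 62*8 + 89*2 + 75*4 + 96*5 = 1513
Denominator = 1 + 8 + 2 + 4 + 5 = 20
WM = 1513/20 = 75.6500

WM = 75.6500


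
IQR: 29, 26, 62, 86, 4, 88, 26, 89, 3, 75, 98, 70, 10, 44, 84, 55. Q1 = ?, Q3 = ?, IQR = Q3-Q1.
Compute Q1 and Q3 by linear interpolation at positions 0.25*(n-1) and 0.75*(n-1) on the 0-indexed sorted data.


Sorted: 3, 4, 10, 26, 26, 29, 44, 55, 62, 70, 75, 84, 86, 88, 89, 98
Q1 (25th %ile) = 26.0000
Q3 (75th %ile) = 84.5000
IQR = 84.5000 - 26.0000 = 58.5000

IQR = 58.5000


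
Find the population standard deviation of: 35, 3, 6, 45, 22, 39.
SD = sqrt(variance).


Mean = 25.0000
Variance = 258.3333
SD = sqrt(258.3333) = 16.0728

SD = 16.0728


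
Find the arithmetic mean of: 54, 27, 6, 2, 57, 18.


Sum = 54 + 27 + 6 + 2 + 57 + 18 = 164
n = 6
Mean = 164/6 = 27.3333

Mean = 27.3333


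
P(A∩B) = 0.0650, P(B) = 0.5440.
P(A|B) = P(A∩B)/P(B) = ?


P(A|B) = 0.0650/0.5440 = 0.1195

P(A|B) = 0.1195


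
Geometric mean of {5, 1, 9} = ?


Product = 5 × 1 × 9 = 45
GM = 45^(1/3) = 3.5569

GM = 3.5569


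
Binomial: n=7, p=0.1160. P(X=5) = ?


C(7,5) = 21
p^5 = 2.100342e-05
(1-p)^2 = 0.781456
P = 21 * 2.100342e-05 * 0.781456 = 0.0003

P(X=5) = 0.0003


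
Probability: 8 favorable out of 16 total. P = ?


P = 8/16 = 0.5000

P = 0.5000


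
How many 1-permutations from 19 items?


P(19,1) = 19!/18!
= 121645100408832000/6402373705728000
= 19

P(19,1) = 19


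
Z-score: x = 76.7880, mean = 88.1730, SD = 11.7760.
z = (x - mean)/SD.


z = (76.7880 - 88.1730)/11.7760
= -11.3850/11.7760
= -0.9668

z = -0.9668


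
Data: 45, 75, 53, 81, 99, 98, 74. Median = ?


Sorted: 45, 53, 74, 75, 81, 98, 99
n = 7 (odd)
Middle value = 75

Median = 75


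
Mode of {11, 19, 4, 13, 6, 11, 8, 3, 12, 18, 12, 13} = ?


Frequencies: 3:1, 4:1, 6:1, 8:1, 11:2, 12:2, 13:2, 18:1, 19:1
Max frequency = 2
Mode = 11, 12, 13

Mode = 11, 12, 13


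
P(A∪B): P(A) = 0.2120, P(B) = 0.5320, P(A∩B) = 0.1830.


P(A∪B) = 0.2120 + 0.5320 - 0.1830
= 0.7440 - 0.1830
= 0.5610

P(A∪B) = 0.5610


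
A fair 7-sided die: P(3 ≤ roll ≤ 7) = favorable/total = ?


Favorable outcomes (3 ≤ roll ≤ 7): 5
Total outcomes = 7
P = 5/7 = 0.7143

P = 0.7143


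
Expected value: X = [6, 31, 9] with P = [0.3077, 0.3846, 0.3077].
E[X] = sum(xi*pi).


E[X] = 6*0.3077 + 31*0.3846 + 9*0.3077
= 1.8462 + 11.9226 + 2.7693
= 16.5381

E[X] = 16.5381


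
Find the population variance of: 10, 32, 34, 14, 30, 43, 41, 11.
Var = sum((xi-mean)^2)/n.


Mean = 26.8750
Squared deviations: 284.7656, 26.2656, 50.7656, 165.7656, 9.7656, 260.0156, 199.5156, 252.0156
Sum = 1248.8750
Variance = 1248.8750/8 = 156.1094

Variance = 156.1094


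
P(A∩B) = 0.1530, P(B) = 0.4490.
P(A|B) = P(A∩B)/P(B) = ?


P(A|B) = 0.1530/0.4490 = 0.3408

P(A|B) = 0.3408


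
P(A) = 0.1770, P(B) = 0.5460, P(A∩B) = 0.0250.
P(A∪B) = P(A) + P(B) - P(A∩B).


P(A∪B) = 0.1770 + 0.5460 - 0.0250
= 0.7230 - 0.0250
= 0.6980

P(A∪B) = 0.6980


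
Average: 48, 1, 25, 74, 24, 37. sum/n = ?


Sum = 48 + 1 + 25 + 74 + 24 + 37 = 209
n = 6
Mean = 209/6 = 34.8333

Mean = 34.8333


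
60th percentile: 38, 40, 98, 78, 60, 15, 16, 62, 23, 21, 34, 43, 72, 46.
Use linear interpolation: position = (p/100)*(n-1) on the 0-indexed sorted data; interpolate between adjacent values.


Sorted: 15, 16, 21, 23, 34, 38, 40, 43, 46, 60, 62, 72, 78, 98
n = 14
Index = 60/100 * 13 = 7.8000
Lower = data[7] = 43, Upper = data[8] = 46
P60 = 43 + 0.8000*(3) = 45.4000

P60 = 45.4000


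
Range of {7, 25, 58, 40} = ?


Max = 58, Min = 7
Range = 58 - 7 = 51

Range = 51


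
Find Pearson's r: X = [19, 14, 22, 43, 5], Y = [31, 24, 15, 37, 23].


Mean X = 20.6000, Mean Y = 26.0000
SD X = 12.595237, SD Y = 7.483315
Cov = 56.600000
r = 56.600000/(12.595237*7.483315) = 0.6005

r = 0.6005


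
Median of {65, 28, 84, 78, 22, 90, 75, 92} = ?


Sorted: 22, 28, 65, 75, 78, 84, 90, 92
n = 8 (even)
Middle values: 75 and 78
Median = (75+78)/2 = 76.5000

Median = 76.5000


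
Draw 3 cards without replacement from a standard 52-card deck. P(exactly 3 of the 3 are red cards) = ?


Hypergeometric: P(X=3) = C(26,3)·C(26,0) / C(52,3)
= 2600 × 1 / 22100
= 2600/22100 = 0.1176

P = 0.1176


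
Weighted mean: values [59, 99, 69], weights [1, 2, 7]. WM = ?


Numerator = 59*1 + 99*2 + 69*7 = 740
Denominator = 1 + 2 + 7 = 10
WM = 740/10 = 74.0000

WM = 74.0000


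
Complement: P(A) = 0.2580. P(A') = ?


P(not A) = 1 - 0.2580 = 0.7420

P(not A) = 0.7420


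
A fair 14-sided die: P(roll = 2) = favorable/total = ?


Favorable outcomes (roll = 2): 1
Total outcomes = 14
P = 1/14 = 0.0714

P = 0.0714


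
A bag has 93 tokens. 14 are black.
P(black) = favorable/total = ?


P = 14/93 = 0.1505

P = 0.1505


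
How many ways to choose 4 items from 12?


C(12,4) = 12!/(4! × 8!)
= 479001600/(24 × 40320)
= 495

C(12,4) = 495


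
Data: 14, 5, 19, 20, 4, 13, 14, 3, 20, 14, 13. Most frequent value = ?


Frequencies: 3:1, 4:1, 5:1, 13:2, 14:3, 19:1, 20:2
Max frequency = 3
Mode = 14

Mode = 14


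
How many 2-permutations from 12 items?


P(12,2) = 12!/10!
= 479001600/3628800
= 132

P(12,2) = 132


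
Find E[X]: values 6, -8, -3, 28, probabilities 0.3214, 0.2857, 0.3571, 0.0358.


E[X] = 6*0.3214 - 8*0.2857 - 3*0.3571 + 28*0.0358
= 1.9284 - 2.2856 - 1.0713 + 1.0024
= -0.4261

E[X] = -0.4261


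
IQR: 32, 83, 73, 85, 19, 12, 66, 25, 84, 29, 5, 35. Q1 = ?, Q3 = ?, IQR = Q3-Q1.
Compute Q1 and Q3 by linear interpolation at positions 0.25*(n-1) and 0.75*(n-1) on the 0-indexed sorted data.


Sorted: 5, 12, 19, 25, 29, 32, 35, 66, 73, 83, 84, 85
Q1 (25th %ile) = 23.5000
Q3 (75th %ile) = 75.5000
IQR = 75.5000 - 23.5000 = 52.0000

IQR = 52.0000


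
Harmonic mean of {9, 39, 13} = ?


Sum of reciprocals = 1/9 + 1/39 + 1/13 = 0.213675
HM = 3/0.213675 = 14.0400

HM = 14.0400


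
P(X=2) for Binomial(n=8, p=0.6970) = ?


C(8,2) = 28
p^2 = 0.485809
(1-p)^6 = 0.000774
P = 28 * 0.485809 * 0.000774 = 0.0105

P(X=2) = 0.0105


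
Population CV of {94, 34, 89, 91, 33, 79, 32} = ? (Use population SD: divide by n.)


Mean = 64.5714
SD = 27.6760
CV = (27.6760/64.5714)*100 = 42.8610%

CV = 42.8610%


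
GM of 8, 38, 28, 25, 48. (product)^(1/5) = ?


Product = 8 × 38 × 28 × 25 × 48 = 10214400
GM = 10214400^(1/5) = 25.2257

GM = 25.2257


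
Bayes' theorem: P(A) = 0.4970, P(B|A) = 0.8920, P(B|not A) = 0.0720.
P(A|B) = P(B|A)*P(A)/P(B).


P(B) = P(B|A)*P(A) + P(B|A')*P(A')
= 0.8920*0.4970 + 0.0720*0.5030
= 0.443324 + 0.036216 = 0.479540
P(A|B) = 0.443324/0.479540 = 0.9245

P(A|B) = 0.9245


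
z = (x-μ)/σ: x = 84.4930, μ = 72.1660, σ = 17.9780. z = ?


z = (84.4930 - 72.1660)/17.9780
= 12.3270/17.9780
= 0.6857

z = 0.6857


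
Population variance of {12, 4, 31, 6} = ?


Mean = 13.2500
Squared deviations: 1.5625, 85.5625, 315.0625, 52.5625
Sum = 454.7500
Variance = 454.7500/4 = 113.6875

Variance = 113.6875


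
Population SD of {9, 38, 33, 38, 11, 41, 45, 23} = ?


Mean = 29.7500
Variance = 166.6875
SD = sqrt(166.6875) = 12.9108

SD = 12.9108


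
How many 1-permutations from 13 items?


P(13,1) = 13!/12!
= 6227020800/479001600
= 13

P(13,1) = 13


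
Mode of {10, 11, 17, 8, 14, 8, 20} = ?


Frequencies: 8:2, 10:1, 11:1, 14:1, 17:1, 20:1
Max frequency = 2
Mode = 8

Mode = 8


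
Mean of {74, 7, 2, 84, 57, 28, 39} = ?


Sum = 74 + 7 + 2 + 84 + 57 + 28 + 39 = 291
n = 7
Mean = 291/7 = 41.5714

Mean = 41.5714


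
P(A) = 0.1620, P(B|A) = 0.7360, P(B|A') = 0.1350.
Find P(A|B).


P(B) = P(B|A)*P(A) + P(B|A')*P(A')
= 0.7360*0.1620 + 0.1350*0.8380
= 0.119232 + 0.113130 = 0.232362
P(A|B) = 0.119232/0.232362 = 0.5131

P(A|B) = 0.5131


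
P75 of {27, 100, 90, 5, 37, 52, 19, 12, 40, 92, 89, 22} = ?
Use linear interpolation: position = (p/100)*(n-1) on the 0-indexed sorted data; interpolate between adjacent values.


Sorted: 5, 12, 19, 22, 27, 37, 40, 52, 89, 90, 92, 100
n = 12
Index = 75/100 * 11 = 8.2500
Lower = data[8] = 89, Upper = data[9] = 90
P75 = 89 + 0.2500*(1) = 89.2500

P75 = 89.2500


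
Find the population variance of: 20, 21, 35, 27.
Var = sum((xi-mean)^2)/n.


Mean = 25.7500
Squared deviations: 33.0625, 22.5625, 85.5625, 1.5625
Sum = 142.7500
Variance = 142.7500/4 = 35.6875

Variance = 35.6875


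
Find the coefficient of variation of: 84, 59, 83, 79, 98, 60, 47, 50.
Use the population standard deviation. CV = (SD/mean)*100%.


Mean = 70.0000
SD = 17.2482
CV = (17.2482/70.0000)*100 = 24.6403%

CV = 24.6403%


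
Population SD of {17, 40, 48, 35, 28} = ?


Mean = 33.6000
Variance = 111.4400
SD = sqrt(111.4400) = 10.5565

SD = 10.5565


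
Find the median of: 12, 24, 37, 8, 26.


Sorted: 8, 12, 24, 26, 37
n = 5 (odd)
Middle value = 24

Median = 24


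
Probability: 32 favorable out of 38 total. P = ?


P = 32/38 = 0.8421

P = 0.8421


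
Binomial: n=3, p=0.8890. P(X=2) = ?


C(3,2) = 3
p^2 = 0.790321
(1-p)^1 = 0.111000
P = 3 * 0.790321 * 0.111000 = 0.2632

P(X=2) = 0.2632


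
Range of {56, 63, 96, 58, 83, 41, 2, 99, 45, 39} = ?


Max = 99, Min = 2
Range = 99 - 2 = 97

Range = 97


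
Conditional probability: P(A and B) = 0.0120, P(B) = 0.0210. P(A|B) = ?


P(A|B) = 0.0120/0.0210 = 0.5714

P(A|B) = 0.5714


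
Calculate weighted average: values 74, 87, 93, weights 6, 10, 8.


Numerator = 74*6 + 87*10 + 93*8 = 2058
Denominator = 6 + 10 + 8 = 24
WM = 2058/24 = 85.7500

WM = 85.7500


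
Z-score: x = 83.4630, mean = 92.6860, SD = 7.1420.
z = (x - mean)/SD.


z = (83.4630 - 92.6860)/7.1420
= -9.2230/7.1420
= -1.2914

z = -1.2914


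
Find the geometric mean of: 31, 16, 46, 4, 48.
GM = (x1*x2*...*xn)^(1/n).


Product = 31 × 16 × 46 × 4 × 48 = 4380672
GM = 4380672^(1/5) = 21.2965

GM = 21.2965


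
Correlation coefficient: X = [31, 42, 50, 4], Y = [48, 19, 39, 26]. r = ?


Mean X = 31.7500, Mean Y = 33.0000
SD X = 17.383541, SD Y = 11.247222
Cov = 37.250000
r = 37.250000/(17.383541*11.247222) = 0.1905

r = 0.1905


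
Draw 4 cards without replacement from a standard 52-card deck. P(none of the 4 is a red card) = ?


P(no red cards) = (26/52) × (25/51) × (24/50) × (23/49)
= 0.0552

P = 0.0552


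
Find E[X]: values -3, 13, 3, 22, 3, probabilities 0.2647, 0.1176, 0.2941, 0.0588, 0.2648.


E[X] = -3*0.2647 + 13*0.1176 + 3*0.2941 + 22*0.0588 + 3*0.2648
= -0.7941 + 1.5288 + 0.8823 + 1.2936 + 0.7944
= 3.7050

E[X] = 3.7050


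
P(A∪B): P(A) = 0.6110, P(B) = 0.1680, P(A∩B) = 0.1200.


P(A∪B) = 0.6110 + 0.1680 - 0.1200
= 0.7790 - 0.1200
= 0.6590

P(A∪B) = 0.6590


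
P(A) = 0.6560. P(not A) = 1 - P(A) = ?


P(not A) = 1 - 0.6560 = 0.3440

P(not A) = 0.3440


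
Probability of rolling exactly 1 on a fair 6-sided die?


Favorable outcomes (roll = 1): 1
Total outcomes = 6
P = 1/6 = 0.1667

P = 0.1667


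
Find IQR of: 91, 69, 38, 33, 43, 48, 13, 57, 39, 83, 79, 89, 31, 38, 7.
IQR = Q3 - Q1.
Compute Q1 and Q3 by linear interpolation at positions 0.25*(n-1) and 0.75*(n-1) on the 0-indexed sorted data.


Sorted: 7, 13, 31, 33, 38, 38, 39, 43, 48, 57, 69, 79, 83, 89, 91
Q1 (25th %ile) = 35.5000
Q3 (75th %ile) = 74.0000
IQR = 74.0000 - 35.5000 = 38.5000

IQR = 38.5000


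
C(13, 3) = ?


C(13,3) = 13!/(3! × 10!)
= 6227020800/(6 × 3628800)
= 286

C(13,3) = 286


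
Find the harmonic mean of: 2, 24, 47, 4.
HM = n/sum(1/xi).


Sum of reciprocals = 1/2 + 1/24 + 1/47 + 1/4 = 0.812943
HM = 4/0.812943 = 4.9204

HM = 4.9204


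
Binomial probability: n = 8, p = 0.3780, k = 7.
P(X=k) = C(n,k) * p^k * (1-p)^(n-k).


C(8,7) = 8
p^7 = 0.001103
(1-p)^1 = 0.622000
P = 8 * 0.001103 * 0.622000 = 0.0055

P(X=7) = 0.0055


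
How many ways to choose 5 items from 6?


C(6,5) = 6!/(5! × 1!)
= 720/(120 × 1)
= 6

C(6,5) = 6


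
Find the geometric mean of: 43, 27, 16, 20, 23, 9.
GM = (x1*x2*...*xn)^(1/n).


Product = 43 × 27 × 16 × 20 × 23 × 9 = 76904640
GM = 76904640^(1/6) = 20.6217

GM = 20.6217


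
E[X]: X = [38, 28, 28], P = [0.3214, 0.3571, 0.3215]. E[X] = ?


E[X] = 38*0.3214 + 28*0.3571 + 28*0.3215
= 12.2132 + 9.9988 + 9.0020
= 31.2140

E[X] = 31.2140


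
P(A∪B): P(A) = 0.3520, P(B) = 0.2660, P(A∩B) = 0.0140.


P(A∪B) = 0.3520 + 0.2660 - 0.0140
= 0.6180 - 0.0140
= 0.6040

P(A∪B) = 0.6040


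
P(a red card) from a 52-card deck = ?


26 red cards in 52 cards
P = 26/52 = 0.5000

P = 0.5000


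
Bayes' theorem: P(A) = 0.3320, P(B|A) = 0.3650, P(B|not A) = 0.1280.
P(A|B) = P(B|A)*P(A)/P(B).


P(B) = P(B|A)*P(A) + P(B|A')*P(A')
= 0.3650*0.3320 + 0.1280*0.6680
= 0.121180 + 0.085504 = 0.206684
P(A|B) = 0.121180/0.206684 = 0.5863

P(A|B) = 0.5863


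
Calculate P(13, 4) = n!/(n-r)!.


P(13,4) = 13!/9!
= 6227020800/362880
= 17160

P(13,4) = 17160


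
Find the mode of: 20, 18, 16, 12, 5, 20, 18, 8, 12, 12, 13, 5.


Frequencies: 5:2, 8:1, 12:3, 13:1, 16:1, 18:2, 20:2
Max frequency = 3
Mode = 12

Mode = 12


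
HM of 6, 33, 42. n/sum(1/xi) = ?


Sum of reciprocals = 1/6 + 1/33 + 1/42 = 0.220779
HM = 3/0.220779 = 13.5882

HM = 13.5882


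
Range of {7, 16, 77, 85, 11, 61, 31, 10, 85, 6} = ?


Max = 85, Min = 6
Range = 85 - 6 = 79

Range = 79


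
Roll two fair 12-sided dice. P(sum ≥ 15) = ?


Total outcomes = 12×12 = 144
Favorable (sum ≥ 15): 55
P = 55/144 = 0.3819

P = 0.3819


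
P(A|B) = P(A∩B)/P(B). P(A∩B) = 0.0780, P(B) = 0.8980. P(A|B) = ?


P(A|B) = 0.0780/0.8980 = 0.0869

P(A|B) = 0.0869


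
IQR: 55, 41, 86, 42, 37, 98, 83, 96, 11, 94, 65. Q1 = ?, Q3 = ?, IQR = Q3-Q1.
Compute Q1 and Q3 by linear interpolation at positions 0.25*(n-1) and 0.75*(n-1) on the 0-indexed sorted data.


Sorted: 11, 37, 41, 42, 55, 65, 83, 86, 94, 96, 98
Q1 (25th %ile) = 41.5000
Q3 (75th %ile) = 90.0000
IQR = 90.0000 - 41.5000 = 48.5000

IQR = 48.5000


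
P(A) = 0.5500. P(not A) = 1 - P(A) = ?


P(not A) = 1 - 0.5500 = 0.4500

P(not A) = 0.4500


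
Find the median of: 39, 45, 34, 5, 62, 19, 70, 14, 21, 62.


Sorted: 5, 14, 19, 21, 34, 39, 45, 62, 62, 70
n = 10 (even)
Middle values: 34 and 39
Median = (34+39)/2 = 36.5000

Median = 36.5000


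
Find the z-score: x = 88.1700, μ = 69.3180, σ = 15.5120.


z = (88.1700 - 69.3180)/15.5120
= 18.8520/15.5120
= 1.2153

z = 1.2153


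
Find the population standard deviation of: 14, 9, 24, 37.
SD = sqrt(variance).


Mean = 21.0000
Variance = 114.5000
SD = sqrt(114.5000) = 10.7005

SD = 10.7005


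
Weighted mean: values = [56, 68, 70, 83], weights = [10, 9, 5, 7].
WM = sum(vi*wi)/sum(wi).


Numerator = 56*10 + 68*9 + 70*5 + 83*7 = 2103
Denominator = 10 + 9 + 5 + 7 = 31
WM = 2103/31 = 67.8387

WM = 67.8387


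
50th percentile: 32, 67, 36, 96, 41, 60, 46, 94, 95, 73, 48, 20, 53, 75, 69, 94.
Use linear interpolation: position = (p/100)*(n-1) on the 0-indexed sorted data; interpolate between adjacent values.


Sorted: 20, 32, 36, 41, 46, 48, 53, 60, 67, 69, 73, 75, 94, 94, 95, 96
n = 16
Index = 50/100 * 15 = 7.5000
Lower = data[7] = 60, Upper = data[8] = 67
P50 = 60 + 0.5000*(7) = 63.5000

P50 = 63.5000


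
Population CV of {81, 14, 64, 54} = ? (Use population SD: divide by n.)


Mean = 53.2500
SD = 24.6310
CV = (24.6310/53.2500)*100 = 46.2555%

CV = 46.2555%


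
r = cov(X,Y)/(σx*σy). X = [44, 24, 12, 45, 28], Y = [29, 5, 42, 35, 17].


Mean X = 30.6000, Mean Y = 25.6000
SD X = 12.515590, SD Y = 13.169662
Cov = 6.840000
r = 6.840000/(12.515590*13.169662) = 0.0415

r = 0.0415


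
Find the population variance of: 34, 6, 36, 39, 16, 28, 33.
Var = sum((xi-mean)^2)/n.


Mean = 27.4286
Squared deviations: 43.1837, 459.1837, 73.4694, 133.8980, 130.6122, 0.3265, 31.0408
Sum = 871.7143
Variance = 871.7143/7 = 124.5306

Variance = 124.5306


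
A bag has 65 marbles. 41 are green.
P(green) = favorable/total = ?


P = 41/65 = 0.6308

P = 0.6308


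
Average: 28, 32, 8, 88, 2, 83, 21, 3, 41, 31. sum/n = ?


Sum = 28 + 32 + 8 + 88 + 2 + 83 + 21 + 3 + 41 + 31 = 337
n = 10
Mean = 337/10 = 33.7000

Mean = 33.7000


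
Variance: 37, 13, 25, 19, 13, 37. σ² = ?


Mean = 24.0000
Squared deviations: 169.0000, 121.0000, 1.0000, 25.0000, 121.0000, 169.0000
Sum = 606.0000
Variance = 606.0000/6 = 101.0000

Variance = 101.0000


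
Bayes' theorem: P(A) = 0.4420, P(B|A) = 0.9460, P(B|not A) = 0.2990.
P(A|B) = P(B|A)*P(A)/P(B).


P(B) = P(B|A)*P(A) + P(B|A')*P(A')
= 0.9460*0.4420 + 0.2990*0.5580
= 0.418132 + 0.166842 = 0.584974
P(A|B) = 0.418132/0.584974 = 0.7148

P(A|B) = 0.7148


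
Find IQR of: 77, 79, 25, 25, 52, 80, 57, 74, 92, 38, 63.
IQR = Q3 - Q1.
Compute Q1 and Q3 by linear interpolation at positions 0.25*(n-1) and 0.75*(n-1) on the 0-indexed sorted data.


Sorted: 25, 25, 38, 52, 57, 63, 74, 77, 79, 80, 92
Q1 (25th %ile) = 45.0000
Q3 (75th %ile) = 78.0000
IQR = 78.0000 - 45.0000 = 33.0000

IQR = 33.0000


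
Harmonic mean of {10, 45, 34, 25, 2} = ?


Sum of reciprocals = 1/10 + 1/45 + 1/34 + 1/25 + 1/2 = 0.691634
HM = 5/0.691634 = 7.2293

HM = 7.2293


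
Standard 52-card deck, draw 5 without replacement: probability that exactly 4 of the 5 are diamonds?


Hypergeometric: P(X=4) = C(13,4)·C(39,1) / C(52,5)
= 715 × 39 / 2598960
= 27885/2598960 = 0.0107

P = 0.0107


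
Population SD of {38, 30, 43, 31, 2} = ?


Mean = 28.8000
Variance = 202.1600
SD = sqrt(202.1600) = 14.2183

SD = 14.2183


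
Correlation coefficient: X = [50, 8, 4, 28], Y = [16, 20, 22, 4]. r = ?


Mean X = 22.5000, Mean Y = 15.5000
SD X = 18.296174, SD Y = 6.982120
Cov = -58.750000
r = -58.750000/(18.296174*6.982120) = -0.4599

r = -0.4599


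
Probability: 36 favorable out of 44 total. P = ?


P = 36/44 = 0.8182

P = 0.8182


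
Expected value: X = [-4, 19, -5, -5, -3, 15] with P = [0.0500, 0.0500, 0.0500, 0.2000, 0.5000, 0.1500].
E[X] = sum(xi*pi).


E[X] = -4*0.0500 + 19*0.0500 - 5*0.0500 - 5*0.2000 - 3*0.5000 + 15*0.1500
= -0.2000 + 0.9500 - 0.2500 - 1.0000 - 1.5000 + 2.2500
= 0.2500

E[X] = 0.2500


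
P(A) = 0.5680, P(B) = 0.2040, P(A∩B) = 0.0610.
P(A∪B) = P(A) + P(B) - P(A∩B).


P(A∪B) = 0.5680 + 0.2040 - 0.0610
= 0.7720 - 0.0610
= 0.7110

P(A∪B) = 0.7110


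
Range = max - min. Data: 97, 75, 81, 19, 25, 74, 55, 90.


Max = 97, Min = 19
Range = 97 - 19 = 78

Range = 78


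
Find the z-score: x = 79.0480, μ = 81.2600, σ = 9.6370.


z = (79.0480 - 81.2600)/9.6370
= -2.2120/9.6370
= -0.2295

z = -0.2295


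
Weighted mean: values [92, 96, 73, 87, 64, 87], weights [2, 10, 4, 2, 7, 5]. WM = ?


Numerator = 92*2 + 96*10 + 73*4 + 87*2 + 64*7 + 87*5 = 2493
Denominator = 2 + 10 + 4 + 2 + 7 + 5 = 30
WM = 2493/30 = 83.1000

WM = 83.1000


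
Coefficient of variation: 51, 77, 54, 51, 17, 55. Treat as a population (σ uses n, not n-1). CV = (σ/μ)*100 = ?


Mean = 50.8333
SD = 17.5918
CV = (17.5918/50.8333)*100 = 34.6069%

CV = 34.6069%


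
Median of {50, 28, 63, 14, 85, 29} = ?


Sorted: 14, 28, 29, 50, 63, 85
n = 6 (even)
Middle values: 29 and 50
Median = (29+50)/2 = 39.5000

Median = 39.5000


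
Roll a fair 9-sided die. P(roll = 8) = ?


Favorable outcomes (roll = 8): 1
Total outcomes = 9
P = 1/9 = 0.1111

P = 0.1111


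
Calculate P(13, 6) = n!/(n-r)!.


P(13,6) = 13!/7!
= 6227020800/5040
= 1235520

P(13,6) = 1235520


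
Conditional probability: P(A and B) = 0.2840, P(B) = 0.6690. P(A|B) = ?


P(A|B) = 0.2840/0.6690 = 0.4245

P(A|B) = 0.4245


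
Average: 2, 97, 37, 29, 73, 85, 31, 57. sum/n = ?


Sum = 2 + 97 + 37 + 29 + 73 + 85 + 31 + 57 = 411
n = 8
Mean = 411/8 = 51.3750

Mean = 51.3750


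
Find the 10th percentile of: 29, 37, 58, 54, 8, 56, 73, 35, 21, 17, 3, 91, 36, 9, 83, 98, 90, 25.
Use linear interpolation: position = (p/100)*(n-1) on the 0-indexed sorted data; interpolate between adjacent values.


Sorted: 3, 8, 9, 17, 21, 25, 29, 35, 36, 37, 54, 56, 58, 73, 83, 90, 91, 98
n = 18
Index = 10/100 * 17 = 1.7000
Lower = data[1] = 8, Upper = data[2] = 9
P10 = 8 + 0.7000*(1) = 8.7000

P10 = 8.7000


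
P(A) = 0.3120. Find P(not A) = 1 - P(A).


P(not A) = 1 - 0.3120 = 0.6880

P(not A) = 0.6880


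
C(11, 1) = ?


C(11,1) = 11!/(1! × 10!)
= 39916800/(1 × 3628800)
= 11

C(11,1) = 11


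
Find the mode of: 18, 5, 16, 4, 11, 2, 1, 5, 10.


Frequencies: 1:1, 2:1, 4:1, 5:2, 10:1, 11:1, 16:1, 18:1
Max frequency = 2
Mode = 5

Mode = 5


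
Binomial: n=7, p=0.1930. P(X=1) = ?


C(7,1) = 7
p^1 = 0.193000
(1-p)^6 = 0.276211
P = 7 * 0.193000 * 0.276211 = 0.3732

P(X=1) = 0.3732


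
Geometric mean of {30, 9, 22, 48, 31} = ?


Product = 30 × 9 × 22 × 48 × 31 = 8838720
GM = 8838720^(1/5) = 24.5063

GM = 24.5063


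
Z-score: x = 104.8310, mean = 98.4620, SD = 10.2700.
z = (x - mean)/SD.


z = (104.8310 - 98.4620)/10.2700
= 6.3690/10.2700
= 0.6202

z = 0.6202


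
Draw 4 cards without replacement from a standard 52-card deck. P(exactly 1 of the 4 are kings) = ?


Hypergeometric: P(X=1) = C(4,1)·C(48,3) / C(52,4)
= 4 × 17296 / 270725
= 69184/270725 = 0.2556

P = 0.2556


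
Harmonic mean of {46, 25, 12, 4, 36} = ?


Sum of reciprocals = 1/46 + 1/25 + 1/12 + 1/4 + 1/36 = 0.422850
HM = 5/0.422850 = 11.8245

HM = 11.8245


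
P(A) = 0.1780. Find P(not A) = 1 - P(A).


P(not A) = 1 - 0.1780 = 0.8220

P(not A) = 0.8220


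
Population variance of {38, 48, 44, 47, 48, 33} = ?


Mean = 43.0000
Squared deviations: 25.0000, 25.0000, 1.0000, 16.0000, 25.0000, 100.0000
Sum = 192.0000
Variance = 192.0000/6 = 32.0000

Variance = 32.0000


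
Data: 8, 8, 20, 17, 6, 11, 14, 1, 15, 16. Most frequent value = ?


Frequencies: 1:1, 6:1, 8:2, 11:1, 14:1, 15:1, 16:1, 17:1, 20:1
Max frequency = 2
Mode = 8

Mode = 8


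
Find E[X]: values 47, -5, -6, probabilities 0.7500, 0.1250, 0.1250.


E[X] = 47*0.7500 - 5*0.1250 - 6*0.1250
= 35.2500 - 0.6250 - 0.7500
= 33.8750

E[X] = 33.8750


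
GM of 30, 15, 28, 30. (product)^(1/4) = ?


Product = 30 × 15 × 28 × 30 = 378000
GM = 378000^(1/4) = 24.7955

GM = 24.7955


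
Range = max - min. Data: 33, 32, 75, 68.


Max = 75, Min = 32
Range = 75 - 32 = 43

Range = 43


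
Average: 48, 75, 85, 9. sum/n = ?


Sum = 48 + 75 + 85 + 9 = 217
n = 4
Mean = 217/4 = 54.2500

Mean = 54.2500


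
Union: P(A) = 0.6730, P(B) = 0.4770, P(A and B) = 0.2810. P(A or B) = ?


P(A∪B) = 0.6730 + 0.4770 - 0.2810
= 1.1500 - 0.2810
= 0.8690

P(A∪B) = 0.8690


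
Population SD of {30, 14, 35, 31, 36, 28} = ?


Mean = 29.0000
Variance = 52.6667
SD = sqrt(52.6667) = 7.2572

SD = 7.2572


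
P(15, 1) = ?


P(15,1) = 15!/14!
= 1307674368000/87178291200
= 15

P(15,1) = 15


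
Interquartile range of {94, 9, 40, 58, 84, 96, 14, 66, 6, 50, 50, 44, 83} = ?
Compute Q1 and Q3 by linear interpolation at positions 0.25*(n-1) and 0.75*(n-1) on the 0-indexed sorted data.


Sorted: 6, 9, 14, 40, 44, 50, 50, 58, 66, 83, 84, 94, 96
Q1 (25th %ile) = 40.0000
Q3 (75th %ile) = 83.0000
IQR = 83.0000 - 40.0000 = 43.0000

IQR = 43.0000


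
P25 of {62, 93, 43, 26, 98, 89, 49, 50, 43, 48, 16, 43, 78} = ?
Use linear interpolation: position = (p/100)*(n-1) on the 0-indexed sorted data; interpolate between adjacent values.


Sorted: 16, 26, 43, 43, 43, 48, 49, 50, 62, 78, 89, 93, 98
n = 13
Index = 25/100 * 12 = 3.0000
Lower = data[3] = 43, Upper = data[4] = 43
P25 = 43 + 0*(0) = 43.0000

P25 = 43.0000


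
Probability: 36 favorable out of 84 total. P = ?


P = 36/84 = 0.4286

P = 0.4286


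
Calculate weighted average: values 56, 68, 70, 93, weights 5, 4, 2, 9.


Numerator = 56*5 + 68*4 + 70*2 + 93*9 = 1529
Denominator = 5 + 4 + 2 + 9 = 20
WM = 1529/20 = 76.4500

WM = 76.4500


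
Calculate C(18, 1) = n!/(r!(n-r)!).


C(18,1) = 18!/(1! × 17!)
= 6402373705728000/(1 × 355687428096000)
= 18

C(18,1) = 18


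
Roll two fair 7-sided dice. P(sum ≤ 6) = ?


Total outcomes = 7×7 = 49
Favorable (sum ≤ 6): 15
P = 15/49 = 0.3061

P = 0.3061


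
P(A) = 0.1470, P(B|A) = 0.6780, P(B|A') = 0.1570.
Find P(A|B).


P(B) = P(B|A)*P(A) + P(B|A')*P(A')
= 0.6780*0.1470 + 0.1570*0.8530
= 0.099666 + 0.133921 = 0.233587
P(A|B) = 0.099666/0.233587 = 0.4267

P(A|B) = 0.4267


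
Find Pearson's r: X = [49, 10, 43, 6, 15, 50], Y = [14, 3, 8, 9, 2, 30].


Mean X = 28.8333, Mean Y = 11.0000
SD X = 18.809720, SD Y = 9.380832
Cov = 123.500000
r = 123.500000/(18.809720*9.380832) = 0.6999

r = 0.6999


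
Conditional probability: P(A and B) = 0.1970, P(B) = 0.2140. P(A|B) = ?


P(A|B) = 0.1970/0.2140 = 0.9206

P(A|B) = 0.9206


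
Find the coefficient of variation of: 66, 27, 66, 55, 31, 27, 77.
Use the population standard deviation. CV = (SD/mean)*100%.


Mean = 49.8571
SD = 19.5845
CV = (19.5845/49.8571)*100 = 39.2811%

CV = 39.2811%


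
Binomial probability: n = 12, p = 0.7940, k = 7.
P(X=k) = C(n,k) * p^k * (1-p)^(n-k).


C(12,7) = 792
p^7 = 0.198950
(1-p)^5 = 0.000371
P = 792 * 0.198950 * 0.000371 = 0.0585

P(X=7) = 0.0585


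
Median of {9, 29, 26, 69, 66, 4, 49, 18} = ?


Sorted: 4, 9, 18, 26, 29, 49, 66, 69
n = 8 (even)
Middle values: 26 and 29
Median = (26+29)/2 = 27.5000

Median = 27.5000


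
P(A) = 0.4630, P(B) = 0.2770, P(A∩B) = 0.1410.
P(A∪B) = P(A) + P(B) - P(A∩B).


P(A∪B) = 0.4630 + 0.2770 - 0.1410
= 0.7400 - 0.1410
= 0.5990

P(A∪B) = 0.5990


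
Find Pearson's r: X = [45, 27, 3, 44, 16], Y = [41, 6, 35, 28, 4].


Mean X = 27.0000, Mean Y = 22.8000
SD X = 16.186414, SD Y = 15.118201
Cov = 66.000000
r = 66.000000/(16.186414*15.118201) = 0.2697

r = 0.2697


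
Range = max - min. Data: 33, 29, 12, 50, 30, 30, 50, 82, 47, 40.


Max = 82, Min = 12
Range = 82 - 12 = 70

Range = 70


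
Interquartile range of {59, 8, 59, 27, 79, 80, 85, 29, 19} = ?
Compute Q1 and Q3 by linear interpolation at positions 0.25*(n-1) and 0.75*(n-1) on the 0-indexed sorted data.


Sorted: 8, 19, 27, 29, 59, 59, 79, 80, 85
Q1 (25th %ile) = 27.0000
Q3 (75th %ile) = 79.0000
IQR = 79.0000 - 27.0000 = 52.0000

IQR = 52.0000


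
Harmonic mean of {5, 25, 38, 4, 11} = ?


Sum of reciprocals = 1/5 + 1/25 + 1/38 + 1/4 + 1/11 = 0.607225
HM = 5/0.607225 = 8.2342

HM = 8.2342


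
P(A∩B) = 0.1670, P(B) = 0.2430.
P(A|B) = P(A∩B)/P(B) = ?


P(A|B) = 0.1670/0.2430 = 0.6872

P(A|B) = 0.6872


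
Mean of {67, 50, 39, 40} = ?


Sum = 67 + 50 + 39 + 40 = 196
n = 4
Mean = 196/4 = 49.0000

Mean = 49.0000


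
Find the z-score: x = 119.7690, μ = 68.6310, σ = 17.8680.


z = (119.7690 - 68.6310)/17.8680
= 51.1380/17.8680
= 2.8620

z = 2.8620


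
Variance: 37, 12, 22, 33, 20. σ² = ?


Mean = 24.8000
Squared deviations: 148.8400, 163.8400, 7.8400, 67.2400, 23.0400
Sum = 410.8000
Variance = 410.8000/5 = 82.1600

Variance = 82.1600


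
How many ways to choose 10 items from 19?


C(19,10) = 19!/(10! × 9!)
= 121645100408832000/(3628800 × 362880)
= 92378

C(19,10) = 92378


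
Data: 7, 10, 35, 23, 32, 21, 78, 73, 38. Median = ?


Sorted: 7, 10, 21, 23, 32, 35, 38, 73, 78
n = 9 (odd)
Middle value = 32

Median = 32


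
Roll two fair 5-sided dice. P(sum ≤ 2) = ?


Total outcomes = 5×5 = 25
Favorable (sum ≤ 2): 1
P = 1/25 = 0.0400

P = 0.0400


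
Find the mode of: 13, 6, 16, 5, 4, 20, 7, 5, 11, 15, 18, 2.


Frequencies: 2:1, 4:1, 5:2, 6:1, 7:1, 11:1, 13:1, 15:1, 16:1, 18:1, 20:1
Max frequency = 2
Mode = 5

Mode = 5


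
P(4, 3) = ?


P(4,3) = 4!/1!
= 24/1
= 24

P(4,3) = 24


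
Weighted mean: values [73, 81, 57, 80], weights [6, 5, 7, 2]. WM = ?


Numerator = 73*6 + 81*5 + 57*7 + 80*2 = 1402
Denominator = 6 + 5 + 7 + 2 = 20
WM = 1402/20 = 70.1000

WM = 70.1000


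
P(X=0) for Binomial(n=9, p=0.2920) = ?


C(9,0) = 1
p^0 = 1.000000
(1-p)^9 = 0.044699
P = 1 * 1.000000 * 0.044699 = 0.0447

P(X=0) = 0.0447


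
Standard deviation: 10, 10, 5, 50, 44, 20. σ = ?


Mean = 23.1667
Variance = 306.8056
SD = sqrt(306.8056) = 17.5159

SD = 17.5159


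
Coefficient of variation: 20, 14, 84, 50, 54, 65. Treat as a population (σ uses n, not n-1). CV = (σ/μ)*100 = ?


Mean = 47.8333
SD = 24.3750
CV = (24.3750/47.8333)*100 = 50.9581%

CV = 50.9581%


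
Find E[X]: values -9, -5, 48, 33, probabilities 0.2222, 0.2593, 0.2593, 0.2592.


E[X] = -9*0.2222 - 5*0.2593 + 48*0.2593 + 33*0.2592
= -1.9998 - 1.2965 + 12.4464 + 8.5536
= 17.7037

E[X] = 17.7037


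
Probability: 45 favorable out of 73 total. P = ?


P = 45/73 = 0.6164

P = 0.6164


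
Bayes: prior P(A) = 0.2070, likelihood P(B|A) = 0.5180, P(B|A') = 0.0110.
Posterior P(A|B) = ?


P(B) = P(B|A)*P(A) + P(B|A')*P(A')
= 0.5180*0.2070 + 0.0110*0.7930
= 0.107226 + 0.008723 = 0.115949
P(A|B) = 0.107226/0.115949 = 0.9248

P(A|B) = 0.9248


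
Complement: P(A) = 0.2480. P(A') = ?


P(not A) = 1 - 0.2480 = 0.7520

P(not A) = 0.7520


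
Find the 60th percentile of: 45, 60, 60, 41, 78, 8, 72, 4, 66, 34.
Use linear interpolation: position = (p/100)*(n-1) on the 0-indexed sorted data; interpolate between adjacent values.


Sorted: 4, 8, 34, 41, 45, 60, 60, 66, 72, 78
n = 10
Index = 60/100 * 9 = 5.4000
Lower = data[5] = 60, Upper = data[6] = 60
P60 = 60 + 0.4000*(0) = 60.0000

P60 = 60.0000


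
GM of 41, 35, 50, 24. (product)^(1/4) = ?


Product = 41 × 35 × 50 × 24 = 1722000
GM = 1722000^(1/4) = 36.2250

GM = 36.2250


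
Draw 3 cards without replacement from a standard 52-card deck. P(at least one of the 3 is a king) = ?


P(at least one) = 1 - P(none)
P(none) = (48/52) × (47/51) × (46/50) = 0.782624
P(at least one) = 1 - 0.782624 = 0.2174

P = 0.2174


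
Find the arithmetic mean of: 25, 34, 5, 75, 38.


Sum = 25 + 34 + 5 + 75 + 38 = 177
n = 5
Mean = 177/5 = 35.4000

Mean = 35.4000


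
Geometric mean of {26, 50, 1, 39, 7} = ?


Product = 26 × 50 × 1 × 39 × 7 = 354900
GM = 354900^(1/5) = 12.8831

GM = 12.8831


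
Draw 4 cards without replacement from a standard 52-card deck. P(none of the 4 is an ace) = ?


P(no aces) = (48/52) × (47/51) × (46/50) × (45/49)
= 0.7187

P = 0.7187


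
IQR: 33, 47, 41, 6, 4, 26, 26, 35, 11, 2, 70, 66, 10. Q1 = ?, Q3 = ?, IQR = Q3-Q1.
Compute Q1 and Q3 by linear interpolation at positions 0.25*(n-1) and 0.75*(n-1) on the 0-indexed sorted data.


Sorted: 2, 4, 6, 10, 11, 26, 26, 33, 35, 41, 47, 66, 70
Q1 (25th %ile) = 10.0000
Q3 (75th %ile) = 41.0000
IQR = 41.0000 - 10.0000 = 31.0000

IQR = 31.0000


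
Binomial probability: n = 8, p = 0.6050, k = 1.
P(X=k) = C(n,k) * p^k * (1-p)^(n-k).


C(8,1) = 8
p^1 = 0.605000
(1-p)^7 = 0.001500
P = 8 * 0.605000 * 0.001500 = 0.0073

P(X=1) = 0.0073


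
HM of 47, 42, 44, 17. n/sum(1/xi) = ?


Sum of reciprocals = 1/47 + 1/42 + 1/44 + 1/17 = 0.126637
HM = 4/0.126637 = 31.5864

HM = 31.5864


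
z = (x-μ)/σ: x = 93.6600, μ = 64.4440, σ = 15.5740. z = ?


z = (93.6600 - 64.4440)/15.5740
= 29.2160/15.5740
= 1.8759

z = 1.8759


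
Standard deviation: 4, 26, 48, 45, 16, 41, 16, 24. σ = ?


Mean = 27.5000
Variance = 217.5000
SD = sqrt(217.5000) = 14.7479

SD = 14.7479


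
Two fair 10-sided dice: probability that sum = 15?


Total outcomes = 10×10 = 100
Favorable (sum = 15): 6
P = 6/100 = 0.0600

P = 0.0600
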